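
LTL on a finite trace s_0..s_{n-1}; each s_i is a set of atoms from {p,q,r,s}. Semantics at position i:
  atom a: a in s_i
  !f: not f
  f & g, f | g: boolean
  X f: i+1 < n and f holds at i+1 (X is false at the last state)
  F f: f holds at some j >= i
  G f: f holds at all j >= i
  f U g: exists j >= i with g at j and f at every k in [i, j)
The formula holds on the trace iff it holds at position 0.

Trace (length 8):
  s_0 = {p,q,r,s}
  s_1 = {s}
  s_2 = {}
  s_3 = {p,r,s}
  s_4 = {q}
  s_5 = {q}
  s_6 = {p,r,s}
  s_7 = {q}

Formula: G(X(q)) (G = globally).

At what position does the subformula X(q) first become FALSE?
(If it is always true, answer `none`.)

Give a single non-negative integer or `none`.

Answer: 0

Derivation:
s_0={p,q,r,s}: X(q)=False q=True
s_1={s}: X(q)=False q=False
s_2={}: X(q)=False q=False
s_3={p,r,s}: X(q)=True q=False
s_4={q}: X(q)=True q=True
s_5={q}: X(q)=False q=True
s_6={p,r,s}: X(q)=True q=False
s_7={q}: X(q)=False q=True
G(X(q)) holds globally = False
First violation at position 0.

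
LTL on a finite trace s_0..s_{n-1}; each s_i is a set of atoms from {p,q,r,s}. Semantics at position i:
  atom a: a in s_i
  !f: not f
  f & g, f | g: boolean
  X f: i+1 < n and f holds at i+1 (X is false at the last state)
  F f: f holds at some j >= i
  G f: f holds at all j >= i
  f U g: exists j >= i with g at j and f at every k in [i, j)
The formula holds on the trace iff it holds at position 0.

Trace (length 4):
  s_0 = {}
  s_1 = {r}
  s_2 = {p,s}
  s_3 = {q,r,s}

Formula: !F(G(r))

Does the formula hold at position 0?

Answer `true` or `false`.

Answer: false

Derivation:
s_0={}: !F(G(r))=False F(G(r))=True G(r)=False r=False
s_1={r}: !F(G(r))=False F(G(r))=True G(r)=False r=True
s_2={p,s}: !F(G(r))=False F(G(r))=True G(r)=False r=False
s_3={q,r,s}: !F(G(r))=False F(G(r))=True G(r)=True r=True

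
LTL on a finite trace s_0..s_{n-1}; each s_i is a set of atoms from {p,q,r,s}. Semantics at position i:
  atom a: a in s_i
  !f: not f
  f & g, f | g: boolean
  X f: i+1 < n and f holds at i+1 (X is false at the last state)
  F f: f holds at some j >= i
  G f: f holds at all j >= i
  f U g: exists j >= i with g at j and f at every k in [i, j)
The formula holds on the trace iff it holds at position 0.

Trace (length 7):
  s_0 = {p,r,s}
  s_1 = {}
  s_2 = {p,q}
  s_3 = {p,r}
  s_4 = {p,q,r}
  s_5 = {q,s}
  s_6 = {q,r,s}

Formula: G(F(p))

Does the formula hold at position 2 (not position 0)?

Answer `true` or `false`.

s_0={p,r,s}: G(F(p))=False F(p)=True p=True
s_1={}: G(F(p))=False F(p)=True p=False
s_2={p,q}: G(F(p))=False F(p)=True p=True
s_3={p,r}: G(F(p))=False F(p)=True p=True
s_4={p,q,r}: G(F(p))=False F(p)=True p=True
s_5={q,s}: G(F(p))=False F(p)=False p=False
s_6={q,r,s}: G(F(p))=False F(p)=False p=False
Evaluating at position 2: result = False

Answer: false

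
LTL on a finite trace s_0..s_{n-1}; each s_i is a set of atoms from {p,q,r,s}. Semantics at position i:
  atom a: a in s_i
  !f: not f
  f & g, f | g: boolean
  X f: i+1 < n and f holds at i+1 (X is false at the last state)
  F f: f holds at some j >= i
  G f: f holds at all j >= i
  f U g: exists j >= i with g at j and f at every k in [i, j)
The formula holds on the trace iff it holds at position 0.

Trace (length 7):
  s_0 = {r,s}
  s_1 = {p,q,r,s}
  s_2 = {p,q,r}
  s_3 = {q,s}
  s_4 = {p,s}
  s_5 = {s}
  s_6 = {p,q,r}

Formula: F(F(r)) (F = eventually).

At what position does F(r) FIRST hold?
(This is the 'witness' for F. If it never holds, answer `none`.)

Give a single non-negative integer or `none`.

Answer: 0

Derivation:
s_0={r,s}: F(r)=True r=True
s_1={p,q,r,s}: F(r)=True r=True
s_2={p,q,r}: F(r)=True r=True
s_3={q,s}: F(r)=True r=False
s_4={p,s}: F(r)=True r=False
s_5={s}: F(r)=True r=False
s_6={p,q,r}: F(r)=True r=True
F(F(r)) holds; first witness at position 0.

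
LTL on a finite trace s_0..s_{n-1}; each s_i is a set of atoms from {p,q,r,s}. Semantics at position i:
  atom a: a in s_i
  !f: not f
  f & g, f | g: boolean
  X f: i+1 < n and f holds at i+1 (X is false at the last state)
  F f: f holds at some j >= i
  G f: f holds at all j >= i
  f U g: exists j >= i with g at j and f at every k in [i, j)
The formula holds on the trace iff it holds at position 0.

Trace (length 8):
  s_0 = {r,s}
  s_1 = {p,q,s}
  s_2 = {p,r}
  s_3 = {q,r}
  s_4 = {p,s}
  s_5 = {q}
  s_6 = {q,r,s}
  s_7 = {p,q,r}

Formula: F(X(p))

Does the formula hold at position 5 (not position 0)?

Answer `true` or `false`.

s_0={r,s}: F(X(p))=True X(p)=True p=False
s_1={p,q,s}: F(X(p))=True X(p)=True p=True
s_2={p,r}: F(X(p))=True X(p)=False p=True
s_3={q,r}: F(X(p))=True X(p)=True p=False
s_4={p,s}: F(X(p))=True X(p)=False p=True
s_5={q}: F(X(p))=True X(p)=False p=False
s_6={q,r,s}: F(X(p))=True X(p)=True p=False
s_7={p,q,r}: F(X(p))=False X(p)=False p=True
Evaluating at position 5: result = True

Answer: true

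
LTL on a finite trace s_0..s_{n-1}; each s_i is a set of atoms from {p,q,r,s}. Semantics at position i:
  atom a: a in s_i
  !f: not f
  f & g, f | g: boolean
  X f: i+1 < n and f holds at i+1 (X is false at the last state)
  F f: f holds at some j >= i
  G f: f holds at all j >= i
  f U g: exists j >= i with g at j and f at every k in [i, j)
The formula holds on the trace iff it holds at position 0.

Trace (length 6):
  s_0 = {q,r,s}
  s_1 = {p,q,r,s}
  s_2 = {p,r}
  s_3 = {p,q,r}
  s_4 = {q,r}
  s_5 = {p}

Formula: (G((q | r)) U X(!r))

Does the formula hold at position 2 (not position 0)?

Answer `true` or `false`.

Answer: false

Derivation:
s_0={q,r,s}: (G((q | r)) U X(!r))=False G((q | r))=False (q | r)=True q=True r=True X(!r)=False !r=False
s_1={p,q,r,s}: (G((q | r)) U X(!r))=False G((q | r))=False (q | r)=True q=True r=True X(!r)=False !r=False
s_2={p,r}: (G((q | r)) U X(!r))=False G((q | r))=False (q | r)=True q=False r=True X(!r)=False !r=False
s_3={p,q,r}: (G((q | r)) U X(!r))=False G((q | r))=False (q | r)=True q=True r=True X(!r)=False !r=False
s_4={q,r}: (G((q | r)) U X(!r))=True G((q | r))=False (q | r)=True q=True r=True X(!r)=True !r=False
s_5={p}: (G((q | r)) U X(!r))=False G((q | r))=False (q | r)=False q=False r=False X(!r)=False !r=True
Evaluating at position 2: result = False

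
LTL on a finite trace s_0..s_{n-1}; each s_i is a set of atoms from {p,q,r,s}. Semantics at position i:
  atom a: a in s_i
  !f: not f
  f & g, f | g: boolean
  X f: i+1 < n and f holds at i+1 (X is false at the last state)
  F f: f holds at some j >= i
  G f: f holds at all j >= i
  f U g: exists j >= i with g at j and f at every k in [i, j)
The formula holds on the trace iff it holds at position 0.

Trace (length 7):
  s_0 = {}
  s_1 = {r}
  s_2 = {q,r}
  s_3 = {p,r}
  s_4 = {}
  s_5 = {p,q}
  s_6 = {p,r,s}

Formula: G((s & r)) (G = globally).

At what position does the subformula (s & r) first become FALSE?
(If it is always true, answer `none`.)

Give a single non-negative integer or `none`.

Answer: 0

Derivation:
s_0={}: (s & r)=False s=False r=False
s_1={r}: (s & r)=False s=False r=True
s_2={q,r}: (s & r)=False s=False r=True
s_3={p,r}: (s & r)=False s=False r=True
s_4={}: (s & r)=False s=False r=False
s_5={p,q}: (s & r)=False s=False r=False
s_6={p,r,s}: (s & r)=True s=True r=True
G((s & r)) holds globally = False
First violation at position 0.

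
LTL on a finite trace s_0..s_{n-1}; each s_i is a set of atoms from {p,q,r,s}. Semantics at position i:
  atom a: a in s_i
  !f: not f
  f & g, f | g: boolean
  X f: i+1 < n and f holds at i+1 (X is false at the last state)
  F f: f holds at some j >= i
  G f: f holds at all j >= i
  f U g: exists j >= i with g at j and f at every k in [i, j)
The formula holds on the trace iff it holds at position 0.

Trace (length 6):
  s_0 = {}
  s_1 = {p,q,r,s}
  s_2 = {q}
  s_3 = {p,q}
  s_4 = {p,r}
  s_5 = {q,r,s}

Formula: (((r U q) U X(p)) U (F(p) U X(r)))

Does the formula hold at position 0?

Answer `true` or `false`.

Answer: true

Derivation:
s_0={}: (((r U q) U X(p)) U (F(p) U X(r)))=True ((r U q) U X(p))=True (r U q)=False r=False q=False X(p)=True p=False (F(p) U X(r))=True F(p)=True X(r)=True
s_1={p,q,r,s}: (((r U q) U X(p)) U (F(p) U X(r)))=True ((r U q) U X(p))=True (r U q)=True r=True q=True X(p)=False p=True (F(p) U X(r))=True F(p)=True X(r)=False
s_2={q}: (((r U q) U X(p)) U (F(p) U X(r)))=True ((r U q) U X(p))=True (r U q)=True r=False q=True X(p)=True p=False (F(p) U X(r))=True F(p)=True X(r)=False
s_3={p,q}: (((r U q) U X(p)) U (F(p) U X(r)))=True ((r U q) U X(p))=True (r U q)=True r=False q=True X(p)=True p=True (F(p) U X(r))=True F(p)=True X(r)=True
s_4={p,r}: (((r U q) U X(p)) U (F(p) U X(r)))=True ((r U q) U X(p))=False (r U q)=True r=True q=False X(p)=False p=True (F(p) U X(r))=True F(p)=True X(r)=True
s_5={q,r,s}: (((r U q) U X(p)) U (F(p) U X(r)))=False ((r U q) U X(p))=False (r U q)=True r=True q=True X(p)=False p=False (F(p) U X(r))=False F(p)=False X(r)=False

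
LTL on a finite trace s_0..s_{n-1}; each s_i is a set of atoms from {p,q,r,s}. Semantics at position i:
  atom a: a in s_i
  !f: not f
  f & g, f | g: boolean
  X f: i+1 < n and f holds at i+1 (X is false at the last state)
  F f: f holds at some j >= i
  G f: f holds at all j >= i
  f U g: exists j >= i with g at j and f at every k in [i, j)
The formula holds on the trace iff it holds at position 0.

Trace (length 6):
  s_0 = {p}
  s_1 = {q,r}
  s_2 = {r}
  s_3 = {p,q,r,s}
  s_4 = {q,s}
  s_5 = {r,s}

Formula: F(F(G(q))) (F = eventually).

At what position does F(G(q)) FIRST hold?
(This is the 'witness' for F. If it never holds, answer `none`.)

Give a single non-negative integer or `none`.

Answer: none

Derivation:
s_0={p}: F(G(q))=False G(q)=False q=False
s_1={q,r}: F(G(q))=False G(q)=False q=True
s_2={r}: F(G(q))=False G(q)=False q=False
s_3={p,q,r,s}: F(G(q))=False G(q)=False q=True
s_4={q,s}: F(G(q))=False G(q)=False q=True
s_5={r,s}: F(G(q))=False G(q)=False q=False
F(F(G(q))) does not hold (no witness exists).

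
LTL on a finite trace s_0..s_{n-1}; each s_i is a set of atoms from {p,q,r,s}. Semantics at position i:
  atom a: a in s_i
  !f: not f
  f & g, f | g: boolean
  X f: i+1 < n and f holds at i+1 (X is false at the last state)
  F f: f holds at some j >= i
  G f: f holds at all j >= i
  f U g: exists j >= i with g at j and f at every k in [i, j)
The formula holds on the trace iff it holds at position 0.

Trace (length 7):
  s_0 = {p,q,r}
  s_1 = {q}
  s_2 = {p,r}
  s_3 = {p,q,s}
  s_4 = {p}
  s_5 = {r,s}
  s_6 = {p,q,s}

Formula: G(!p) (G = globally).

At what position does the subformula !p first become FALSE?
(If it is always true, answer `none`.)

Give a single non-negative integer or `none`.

s_0={p,q,r}: !p=False p=True
s_1={q}: !p=True p=False
s_2={p,r}: !p=False p=True
s_3={p,q,s}: !p=False p=True
s_4={p}: !p=False p=True
s_5={r,s}: !p=True p=False
s_6={p,q,s}: !p=False p=True
G(!p) holds globally = False
First violation at position 0.

Answer: 0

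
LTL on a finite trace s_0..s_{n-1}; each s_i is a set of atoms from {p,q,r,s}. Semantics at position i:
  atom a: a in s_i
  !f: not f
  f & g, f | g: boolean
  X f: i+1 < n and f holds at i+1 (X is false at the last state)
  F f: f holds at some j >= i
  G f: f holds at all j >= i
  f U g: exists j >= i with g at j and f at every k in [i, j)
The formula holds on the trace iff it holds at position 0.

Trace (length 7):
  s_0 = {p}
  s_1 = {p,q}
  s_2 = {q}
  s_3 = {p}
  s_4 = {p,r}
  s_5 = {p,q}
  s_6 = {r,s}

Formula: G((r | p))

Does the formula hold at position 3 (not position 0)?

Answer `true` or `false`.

s_0={p}: G((r | p))=False (r | p)=True r=False p=True
s_1={p,q}: G((r | p))=False (r | p)=True r=False p=True
s_2={q}: G((r | p))=False (r | p)=False r=False p=False
s_3={p}: G((r | p))=True (r | p)=True r=False p=True
s_4={p,r}: G((r | p))=True (r | p)=True r=True p=True
s_5={p,q}: G((r | p))=True (r | p)=True r=False p=True
s_6={r,s}: G((r | p))=True (r | p)=True r=True p=False
Evaluating at position 3: result = True

Answer: true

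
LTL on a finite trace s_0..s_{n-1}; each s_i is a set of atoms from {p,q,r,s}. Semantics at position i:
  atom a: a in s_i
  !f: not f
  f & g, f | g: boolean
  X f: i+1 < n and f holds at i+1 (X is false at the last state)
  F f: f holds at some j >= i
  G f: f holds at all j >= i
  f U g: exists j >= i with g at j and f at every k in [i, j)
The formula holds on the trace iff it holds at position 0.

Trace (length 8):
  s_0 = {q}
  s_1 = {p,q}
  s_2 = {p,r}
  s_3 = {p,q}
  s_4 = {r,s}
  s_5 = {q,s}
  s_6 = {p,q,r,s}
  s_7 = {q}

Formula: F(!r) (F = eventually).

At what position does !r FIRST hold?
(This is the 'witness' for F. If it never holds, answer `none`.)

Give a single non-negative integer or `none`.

Answer: 0

Derivation:
s_0={q}: !r=True r=False
s_1={p,q}: !r=True r=False
s_2={p,r}: !r=False r=True
s_3={p,q}: !r=True r=False
s_4={r,s}: !r=False r=True
s_5={q,s}: !r=True r=False
s_6={p,q,r,s}: !r=False r=True
s_7={q}: !r=True r=False
F(!r) holds; first witness at position 0.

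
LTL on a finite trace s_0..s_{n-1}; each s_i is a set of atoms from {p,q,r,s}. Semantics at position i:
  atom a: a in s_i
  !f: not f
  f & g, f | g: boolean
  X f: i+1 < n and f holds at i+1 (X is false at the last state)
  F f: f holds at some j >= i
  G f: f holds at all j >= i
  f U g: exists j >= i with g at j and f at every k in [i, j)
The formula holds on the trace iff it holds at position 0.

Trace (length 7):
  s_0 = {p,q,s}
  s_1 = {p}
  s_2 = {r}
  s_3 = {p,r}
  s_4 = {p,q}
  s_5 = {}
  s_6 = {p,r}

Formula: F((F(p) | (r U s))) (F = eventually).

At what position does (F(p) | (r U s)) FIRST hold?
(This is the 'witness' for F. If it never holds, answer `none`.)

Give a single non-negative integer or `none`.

Answer: 0

Derivation:
s_0={p,q,s}: (F(p) | (r U s))=True F(p)=True p=True (r U s)=True r=False s=True
s_1={p}: (F(p) | (r U s))=True F(p)=True p=True (r U s)=False r=False s=False
s_2={r}: (F(p) | (r U s))=True F(p)=True p=False (r U s)=False r=True s=False
s_3={p,r}: (F(p) | (r U s))=True F(p)=True p=True (r U s)=False r=True s=False
s_4={p,q}: (F(p) | (r U s))=True F(p)=True p=True (r U s)=False r=False s=False
s_5={}: (F(p) | (r U s))=True F(p)=True p=False (r U s)=False r=False s=False
s_6={p,r}: (F(p) | (r U s))=True F(p)=True p=True (r U s)=False r=True s=False
F((F(p) | (r U s))) holds; first witness at position 0.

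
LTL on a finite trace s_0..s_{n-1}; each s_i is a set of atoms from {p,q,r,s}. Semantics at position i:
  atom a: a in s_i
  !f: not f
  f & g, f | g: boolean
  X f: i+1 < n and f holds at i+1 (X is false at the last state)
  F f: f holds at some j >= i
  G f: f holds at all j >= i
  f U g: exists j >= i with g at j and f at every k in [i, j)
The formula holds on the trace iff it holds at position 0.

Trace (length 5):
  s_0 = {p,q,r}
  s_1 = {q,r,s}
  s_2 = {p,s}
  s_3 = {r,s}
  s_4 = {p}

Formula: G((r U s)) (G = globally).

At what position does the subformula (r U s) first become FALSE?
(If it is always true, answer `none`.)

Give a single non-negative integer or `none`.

s_0={p,q,r}: (r U s)=True r=True s=False
s_1={q,r,s}: (r U s)=True r=True s=True
s_2={p,s}: (r U s)=True r=False s=True
s_3={r,s}: (r U s)=True r=True s=True
s_4={p}: (r U s)=False r=False s=False
G((r U s)) holds globally = False
First violation at position 4.

Answer: 4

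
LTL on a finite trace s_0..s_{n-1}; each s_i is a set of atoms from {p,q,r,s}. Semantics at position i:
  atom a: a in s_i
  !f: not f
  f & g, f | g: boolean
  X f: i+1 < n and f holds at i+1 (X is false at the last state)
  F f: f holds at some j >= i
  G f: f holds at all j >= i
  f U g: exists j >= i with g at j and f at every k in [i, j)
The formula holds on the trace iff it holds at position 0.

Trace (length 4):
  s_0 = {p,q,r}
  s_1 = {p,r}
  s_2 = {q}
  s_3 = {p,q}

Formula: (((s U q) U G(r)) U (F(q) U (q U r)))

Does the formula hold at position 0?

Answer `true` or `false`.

s_0={p,q,r}: (((s U q) U G(r)) U (F(q) U (q U r)))=True ((s U q) U G(r))=False (s U q)=True s=False q=True G(r)=False r=True (F(q) U (q U r))=True F(q)=True (q U r)=True
s_1={p,r}: (((s U q) U G(r)) U (F(q) U (q U r)))=True ((s U q) U G(r))=False (s U q)=False s=False q=False G(r)=False r=True (F(q) U (q U r))=True F(q)=True (q U r)=True
s_2={q}: (((s U q) U G(r)) U (F(q) U (q U r)))=False ((s U q) U G(r))=False (s U q)=True s=False q=True G(r)=False r=False (F(q) U (q U r))=False F(q)=True (q U r)=False
s_3={p,q}: (((s U q) U G(r)) U (F(q) U (q U r)))=False ((s U q) U G(r))=False (s U q)=True s=False q=True G(r)=False r=False (F(q) U (q U r))=False F(q)=True (q U r)=False

Answer: true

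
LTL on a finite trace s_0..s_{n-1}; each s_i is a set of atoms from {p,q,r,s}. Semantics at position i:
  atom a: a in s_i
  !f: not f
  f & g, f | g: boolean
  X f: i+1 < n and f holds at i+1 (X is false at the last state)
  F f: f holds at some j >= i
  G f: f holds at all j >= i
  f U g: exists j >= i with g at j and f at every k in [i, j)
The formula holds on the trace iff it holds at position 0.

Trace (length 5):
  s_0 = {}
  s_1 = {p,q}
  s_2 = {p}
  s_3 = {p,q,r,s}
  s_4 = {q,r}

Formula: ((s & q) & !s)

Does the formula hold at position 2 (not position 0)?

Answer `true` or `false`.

s_0={}: ((s & q) & !s)=False (s & q)=False s=False q=False !s=True
s_1={p,q}: ((s & q) & !s)=False (s & q)=False s=False q=True !s=True
s_2={p}: ((s & q) & !s)=False (s & q)=False s=False q=False !s=True
s_3={p,q,r,s}: ((s & q) & !s)=False (s & q)=True s=True q=True !s=False
s_4={q,r}: ((s & q) & !s)=False (s & q)=False s=False q=True !s=True
Evaluating at position 2: result = False

Answer: false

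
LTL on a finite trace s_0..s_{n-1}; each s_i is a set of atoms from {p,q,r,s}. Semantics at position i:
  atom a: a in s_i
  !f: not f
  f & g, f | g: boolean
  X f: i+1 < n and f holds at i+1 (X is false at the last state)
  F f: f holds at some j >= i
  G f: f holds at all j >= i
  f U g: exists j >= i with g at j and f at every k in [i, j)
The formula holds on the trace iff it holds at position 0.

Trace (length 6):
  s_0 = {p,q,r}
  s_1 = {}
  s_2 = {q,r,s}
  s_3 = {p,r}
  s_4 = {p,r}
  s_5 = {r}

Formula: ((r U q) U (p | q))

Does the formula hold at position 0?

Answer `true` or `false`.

Answer: true

Derivation:
s_0={p,q,r}: ((r U q) U (p | q))=True (r U q)=True r=True q=True (p | q)=True p=True
s_1={}: ((r U q) U (p | q))=False (r U q)=False r=False q=False (p | q)=False p=False
s_2={q,r,s}: ((r U q) U (p | q))=True (r U q)=True r=True q=True (p | q)=True p=False
s_3={p,r}: ((r U q) U (p | q))=True (r U q)=False r=True q=False (p | q)=True p=True
s_4={p,r}: ((r U q) U (p | q))=True (r U q)=False r=True q=False (p | q)=True p=True
s_5={r}: ((r U q) U (p | q))=False (r U q)=False r=True q=False (p | q)=False p=False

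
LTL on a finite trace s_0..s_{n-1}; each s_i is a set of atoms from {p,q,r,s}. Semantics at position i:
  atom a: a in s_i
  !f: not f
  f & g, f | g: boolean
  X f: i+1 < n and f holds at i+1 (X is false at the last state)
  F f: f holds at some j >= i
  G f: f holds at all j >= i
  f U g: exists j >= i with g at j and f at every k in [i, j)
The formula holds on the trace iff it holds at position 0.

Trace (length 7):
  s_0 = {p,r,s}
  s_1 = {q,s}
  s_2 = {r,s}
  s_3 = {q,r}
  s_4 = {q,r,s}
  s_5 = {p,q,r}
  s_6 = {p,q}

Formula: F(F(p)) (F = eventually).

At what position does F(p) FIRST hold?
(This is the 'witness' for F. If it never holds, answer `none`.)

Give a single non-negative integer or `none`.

Answer: 0

Derivation:
s_0={p,r,s}: F(p)=True p=True
s_1={q,s}: F(p)=True p=False
s_2={r,s}: F(p)=True p=False
s_3={q,r}: F(p)=True p=False
s_4={q,r,s}: F(p)=True p=False
s_5={p,q,r}: F(p)=True p=True
s_6={p,q}: F(p)=True p=True
F(F(p)) holds; first witness at position 0.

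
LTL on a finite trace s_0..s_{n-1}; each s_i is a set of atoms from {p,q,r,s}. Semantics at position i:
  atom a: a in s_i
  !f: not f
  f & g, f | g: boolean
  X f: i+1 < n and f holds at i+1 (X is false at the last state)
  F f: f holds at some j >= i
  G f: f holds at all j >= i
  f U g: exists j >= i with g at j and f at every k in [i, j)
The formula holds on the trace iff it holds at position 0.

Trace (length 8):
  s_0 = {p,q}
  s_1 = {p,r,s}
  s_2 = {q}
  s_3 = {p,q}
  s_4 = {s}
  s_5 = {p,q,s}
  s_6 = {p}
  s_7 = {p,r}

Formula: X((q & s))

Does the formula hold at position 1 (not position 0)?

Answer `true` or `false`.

s_0={p,q}: X((q & s))=False (q & s)=False q=True s=False
s_1={p,r,s}: X((q & s))=False (q & s)=False q=False s=True
s_2={q}: X((q & s))=False (q & s)=False q=True s=False
s_3={p,q}: X((q & s))=False (q & s)=False q=True s=False
s_4={s}: X((q & s))=True (q & s)=False q=False s=True
s_5={p,q,s}: X((q & s))=False (q & s)=True q=True s=True
s_6={p}: X((q & s))=False (q & s)=False q=False s=False
s_7={p,r}: X((q & s))=False (q & s)=False q=False s=False
Evaluating at position 1: result = False

Answer: false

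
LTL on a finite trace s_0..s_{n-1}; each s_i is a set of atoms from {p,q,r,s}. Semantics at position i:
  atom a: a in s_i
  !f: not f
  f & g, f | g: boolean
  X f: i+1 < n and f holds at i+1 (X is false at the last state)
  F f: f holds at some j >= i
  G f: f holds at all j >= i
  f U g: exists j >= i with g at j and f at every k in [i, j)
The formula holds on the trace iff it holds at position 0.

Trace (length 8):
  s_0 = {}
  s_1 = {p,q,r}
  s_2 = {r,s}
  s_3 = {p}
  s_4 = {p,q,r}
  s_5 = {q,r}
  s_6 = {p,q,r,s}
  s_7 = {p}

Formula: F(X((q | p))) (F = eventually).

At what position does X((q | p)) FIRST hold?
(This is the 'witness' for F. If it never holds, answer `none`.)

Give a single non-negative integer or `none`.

s_0={}: X((q | p))=True (q | p)=False q=False p=False
s_1={p,q,r}: X((q | p))=False (q | p)=True q=True p=True
s_2={r,s}: X((q | p))=True (q | p)=False q=False p=False
s_3={p}: X((q | p))=True (q | p)=True q=False p=True
s_4={p,q,r}: X((q | p))=True (q | p)=True q=True p=True
s_5={q,r}: X((q | p))=True (q | p)=True q=True p=False
s_6={p,q,r,s}: X((q | p))=True (q | p)=True q=True p=True
s_7={p}: X((q | p))=False (q | p)=True q=False p=True
F(X((q | p))) holds; first witness at position 0.

Answer: 0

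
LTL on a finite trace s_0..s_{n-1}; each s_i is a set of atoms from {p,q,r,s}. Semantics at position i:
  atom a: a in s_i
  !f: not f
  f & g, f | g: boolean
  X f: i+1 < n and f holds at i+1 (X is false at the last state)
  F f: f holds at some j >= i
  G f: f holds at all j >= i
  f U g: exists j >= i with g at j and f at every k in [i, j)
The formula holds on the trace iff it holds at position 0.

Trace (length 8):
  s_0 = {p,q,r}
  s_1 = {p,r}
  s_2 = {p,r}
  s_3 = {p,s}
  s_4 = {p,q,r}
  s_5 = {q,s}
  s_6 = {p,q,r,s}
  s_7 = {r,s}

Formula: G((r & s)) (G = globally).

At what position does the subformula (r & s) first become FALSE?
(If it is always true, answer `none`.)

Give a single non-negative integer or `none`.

Answer: 0

Derivation:
s_0={p,q,r}: (r & s)=False r=True s=False
s_1={p,r}: (r & s)=False r=True s=False
s_2={p,r}: (r & s)=False r=True s=False
s_3={p,s}: (r & s)=False r=False s=True
s_4={p,q,r}: (r & s)=False r=True s=False
s_5={q,s}: (r & s)=False r=False s=True
s_6={p,q,r,s}: (r & s)=True r=True s=True
s_7={r,s}: (r & s)=True r=True s=True
G((r & s)) holds globally = False
First violation at position 0.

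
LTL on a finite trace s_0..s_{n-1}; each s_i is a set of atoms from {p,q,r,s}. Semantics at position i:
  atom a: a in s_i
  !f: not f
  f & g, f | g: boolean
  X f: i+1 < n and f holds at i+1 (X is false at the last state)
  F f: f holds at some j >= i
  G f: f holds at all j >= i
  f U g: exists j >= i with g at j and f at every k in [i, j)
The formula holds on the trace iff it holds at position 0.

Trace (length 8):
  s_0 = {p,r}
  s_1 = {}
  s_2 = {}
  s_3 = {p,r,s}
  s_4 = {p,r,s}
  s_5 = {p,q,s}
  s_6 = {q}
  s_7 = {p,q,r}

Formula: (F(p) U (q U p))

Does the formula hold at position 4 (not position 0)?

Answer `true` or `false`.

s_0={p,r}: (F(p) U (q U p))=True F(p)=True p=True (q U p)=True q=False
s_1={}: (F(p) U (q U p))=True F(p)=True p=False (q U p)=False q=False
s_2={}: (F(p) U (q U p))=True F(p)=True p=False (q U p)=False q=False
s_3={p,r,s}: (F(p) U (q U p))=True F(p)=True p=True (q U p)=True q=False
s_4={p,r,s}: (F(p) U (q U p))=True F(p)=True p=True (q U p)=True q=False
s_5={p,q,s}: (F(p) U (q U p))=True F(p)=True p=True (q U p)=True q=True
s_6={q}: (F(p) U (q U p))=True F(p)=True p=False (q U p)=True q=True
s_7={p,q,r}: (F(p) U (q U p))=True F(p)=True p=True (q U p)=True q=True
Evaluating at position 4: result = True

Answer: true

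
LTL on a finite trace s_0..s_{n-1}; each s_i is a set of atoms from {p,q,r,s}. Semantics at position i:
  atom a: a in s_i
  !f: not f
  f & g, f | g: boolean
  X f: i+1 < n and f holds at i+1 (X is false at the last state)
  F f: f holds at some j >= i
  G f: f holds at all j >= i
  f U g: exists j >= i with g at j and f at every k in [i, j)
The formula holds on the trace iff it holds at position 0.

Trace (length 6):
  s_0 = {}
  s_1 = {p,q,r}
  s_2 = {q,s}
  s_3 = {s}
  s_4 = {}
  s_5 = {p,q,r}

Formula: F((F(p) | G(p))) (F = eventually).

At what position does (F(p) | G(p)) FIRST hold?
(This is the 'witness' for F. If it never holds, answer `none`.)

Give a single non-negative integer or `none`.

s_0={}: (F(p) | G(p))=True F(p)=True p=False G(p)=False
s_1={p,q,r}: (F(p) | G(p))=True F(p)=True p=True G(p)=False
s_2={q,s}: (F(p) | G(p))=True F(p)=True p=False G(p)=False
s_3={s}: (F(p) | G(p))=True F(p)=True p=False G(p)=False
s_4={}: (F(p) | G(p))=True F(p)=True p=False G(p)=False
s_5={p,q,r}: (F(p) | G(p))=True F(p)=True p=True G(p)=True
F((F(p) | G(p))) holds; first witness at position 0.

Answer: 0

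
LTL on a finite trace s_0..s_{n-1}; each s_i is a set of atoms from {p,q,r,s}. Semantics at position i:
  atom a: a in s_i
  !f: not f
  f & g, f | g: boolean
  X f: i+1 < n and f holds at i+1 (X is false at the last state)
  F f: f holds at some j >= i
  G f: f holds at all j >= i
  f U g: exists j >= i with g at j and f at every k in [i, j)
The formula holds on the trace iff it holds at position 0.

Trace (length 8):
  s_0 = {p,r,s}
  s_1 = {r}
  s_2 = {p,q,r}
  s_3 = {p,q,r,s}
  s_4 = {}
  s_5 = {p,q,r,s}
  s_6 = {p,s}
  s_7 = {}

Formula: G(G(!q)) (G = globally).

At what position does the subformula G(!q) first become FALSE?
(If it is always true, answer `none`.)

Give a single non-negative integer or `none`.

Answer: 0

Derivation:
s_0={p,r,s}: G(!q)=False !q=True q=False
s_1={r}: G(!q)=False !q=True q=False
s_2={p,q,r}: G(!q)=False !q=False q=True
s_3={p,q,r,s}: G(!q)=False !q=False q=True
s_4={}: G(!q)=False !q=True q=False
s_5={p,q,r,s}: G(!q)=False !q=False q=True
s_6={p,s}: G(!q)=True !q=True q=False
s_7={}: G(!q)=True !q=True q=False
G(G(!q)) holds globally = False
First violation at position 0.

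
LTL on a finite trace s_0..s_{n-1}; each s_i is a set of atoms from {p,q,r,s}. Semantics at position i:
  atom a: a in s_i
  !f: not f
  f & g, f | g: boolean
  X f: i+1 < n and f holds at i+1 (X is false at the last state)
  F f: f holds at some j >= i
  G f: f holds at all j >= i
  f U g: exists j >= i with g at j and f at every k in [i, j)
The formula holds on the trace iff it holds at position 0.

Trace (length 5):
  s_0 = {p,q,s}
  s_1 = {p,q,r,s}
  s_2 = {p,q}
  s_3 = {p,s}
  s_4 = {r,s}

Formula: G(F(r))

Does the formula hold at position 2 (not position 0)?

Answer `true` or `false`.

s_0={p,q,s}: G(F(r))=True F(r)=True r=False
s_1={p,q,r,s}: G(F(r))=True F(r)=True r=True
s_2={p,q}: G(F(r))=True F(r)=True r=False
s_3={p,s}: G(F(r))=True F(r)=True r=False
s_4={r,s}: G(F(r))=True F(r)=True r=True
Evaluating at position 2: result = True

Answer: true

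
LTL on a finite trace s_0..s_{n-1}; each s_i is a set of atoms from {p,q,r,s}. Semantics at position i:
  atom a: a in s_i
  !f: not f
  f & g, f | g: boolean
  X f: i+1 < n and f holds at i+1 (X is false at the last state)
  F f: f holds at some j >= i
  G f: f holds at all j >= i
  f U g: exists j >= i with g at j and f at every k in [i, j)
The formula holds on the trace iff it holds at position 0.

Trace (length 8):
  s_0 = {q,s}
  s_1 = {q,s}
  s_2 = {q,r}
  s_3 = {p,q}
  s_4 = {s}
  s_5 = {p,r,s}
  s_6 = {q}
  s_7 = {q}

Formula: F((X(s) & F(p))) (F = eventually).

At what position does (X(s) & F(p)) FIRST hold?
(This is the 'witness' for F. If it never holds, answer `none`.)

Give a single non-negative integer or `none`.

Answer: 0

Derivation:
s_0={q,s}: (X(s) & F(p))=True X(s)=True s=True F(p)=True p=False
s_1={q,s}: (X(s) & F(p))=False X(s)=False s=True F(p)=True p=False
s_2={q,r}: (X(s) & F(p))=False X(s)=False s=False F(p)=True p=False
s_3={p,q}: (X(s) & F(p))=True X(s)=True s=False F(p)=True p=True
s_4={s}: (X(s) & F(p))=True X(s)=True s=True F(p)=True p=False
s_5={p,r,s}: (X(s) & F(p))=False X(s)=False s=True F(p)=True p=True
s_6={q}: (X(s) & F(p))=False X(s)=False s=False F(p)=False p=False
s_7={q}: (X(s) & F(p))=False X(s)=False s=False F(p)=False p=False
F((X(s) & F(p))) holds; first witness at position 0.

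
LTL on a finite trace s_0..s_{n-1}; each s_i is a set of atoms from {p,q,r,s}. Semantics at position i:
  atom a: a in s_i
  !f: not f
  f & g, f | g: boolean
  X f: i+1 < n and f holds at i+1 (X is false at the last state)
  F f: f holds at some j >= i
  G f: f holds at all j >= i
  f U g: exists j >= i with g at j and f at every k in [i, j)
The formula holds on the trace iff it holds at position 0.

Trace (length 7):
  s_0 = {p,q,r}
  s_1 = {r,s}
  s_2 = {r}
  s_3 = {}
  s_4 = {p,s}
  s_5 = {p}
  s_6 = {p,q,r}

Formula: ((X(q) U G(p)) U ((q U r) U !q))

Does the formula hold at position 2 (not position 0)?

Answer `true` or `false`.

Answer: true

Derivation:
s_0={p,q,r}: ((X(q) U G(p)) U ((q U r) U !q))=True (X(q) U G(p))=False X(q)=False q=True G(p)=False p=True ((q U r) U !q)=True (q U r)=True r=True !q=False
s_1={r,s}: ((X(q) U G(p)) U ((q U r) U !q))=True (X(q) U G(p))=False X(q)=False q=False G(p)=False p=False ((q U r) U !q)=True (q U r)=True r=True !q=True
s_2={r}: ((X(q) U G(p)) U ((q U r) U !q))=True (X(q) U G(p))=False X(q)=False q=False G(p)=False p=False ((q U r) U !q)=True (q U r)=True r=True !q=True
s_3={}: ((X(q) U G(p)) U ((q U r) U !q))=True (X(q) U G(p))=False X(q)=False q=False G(p)=False p=False ((q U r) U !q)=True (q U r)=False r=False !q=True
s_4={p,s}: ((X(q) U G(p)) U ((q U r) U !q))=True (X(q) U G(p))=True X(q)=False q=False G(p)=True p=True ((q U r) U !q)=True (q U r)=False r=False !q=True
s_5={p}: ((X(q) U G(p)) U ((q U r) U !q))=True (X(q) U G(p))=True X(q)=True q=False G(p)=True p=True ((q U r) U !q)=True (q U r)=False r=False !q=True
s_6={p,q,r}: ((X(q) U G(p)) U ((q U r) U !q))=False (X(q) U G(p))=True X(q)=False q=True G(p)=True p=True ((q U r) U !q)=False (q U r)=True r=True !q=False
Evaluating at position 2: result = True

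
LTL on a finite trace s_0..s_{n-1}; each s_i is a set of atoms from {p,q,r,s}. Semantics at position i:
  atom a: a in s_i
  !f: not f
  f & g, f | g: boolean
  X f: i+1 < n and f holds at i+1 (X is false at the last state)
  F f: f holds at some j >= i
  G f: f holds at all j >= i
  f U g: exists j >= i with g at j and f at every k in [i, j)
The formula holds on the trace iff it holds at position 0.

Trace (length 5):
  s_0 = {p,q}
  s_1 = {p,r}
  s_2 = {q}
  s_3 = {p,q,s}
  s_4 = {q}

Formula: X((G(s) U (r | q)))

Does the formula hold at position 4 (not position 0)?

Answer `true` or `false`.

Answer: false

Derivation:
s_0={p,q}: X((G(s) U (r | q)))=True (G(s) U (r | q))=True G(s)=False s=False (r | q)=True r=False q=True
s_1={p,r}: X((G(s) U (r | q)))=True (G(s) U (r | q))=True G(s)=False s=False (r | q)=True r=True q=False
s_2={q}: X((G(s) U (r | q)))=True (G(s) U (r | q))=True G(s)=False s=False (r | q)=True r=False q=True
s_3={p,q,s}: X((G(s) U (r | q)))=True (G(s) U (r | q))=True G(s)=False s=True (r | q)=True r=False q=True
s_4={q}: X((G(s) U (r | q)))=False (G(s) U (r | q))=True G(s)=False s=False (r | q)=True r=False q=True
Evaluating at position 4: result = False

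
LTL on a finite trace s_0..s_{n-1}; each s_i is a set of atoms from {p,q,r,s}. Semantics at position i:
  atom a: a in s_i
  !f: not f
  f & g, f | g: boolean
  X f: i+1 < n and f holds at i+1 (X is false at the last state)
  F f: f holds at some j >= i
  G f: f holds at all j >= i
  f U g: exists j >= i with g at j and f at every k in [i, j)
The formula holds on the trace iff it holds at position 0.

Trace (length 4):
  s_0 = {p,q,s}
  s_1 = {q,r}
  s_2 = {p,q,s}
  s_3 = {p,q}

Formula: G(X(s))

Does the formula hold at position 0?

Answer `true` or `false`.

Answer: false

Derivation:
s_0={p,q,s}: G(X(s))=False X(s)=False s=True
s_1={q,r}: G(X(s))=False X(s)=True s=False
s_2={p,q,s}: G(X(s))=False X(s)=False s=True
s_3={p,q}: G(X(s))=False X(s)=False s=False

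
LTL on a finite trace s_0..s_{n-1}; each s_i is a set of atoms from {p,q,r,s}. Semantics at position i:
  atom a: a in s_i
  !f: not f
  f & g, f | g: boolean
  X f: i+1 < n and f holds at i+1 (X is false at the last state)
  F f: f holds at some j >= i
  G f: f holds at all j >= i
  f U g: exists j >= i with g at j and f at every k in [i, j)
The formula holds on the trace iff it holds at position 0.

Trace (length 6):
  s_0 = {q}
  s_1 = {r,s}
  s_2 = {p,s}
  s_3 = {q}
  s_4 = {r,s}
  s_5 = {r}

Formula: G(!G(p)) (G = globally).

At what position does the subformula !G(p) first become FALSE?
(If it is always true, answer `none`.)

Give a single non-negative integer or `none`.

s_0={q}: !G(p)=True G(p)=False p=False
s_1={r,s}: !G(p)=True G(p)=False p=False
s_2={p,s}: !G(p)=True G(p)=False p=True
s_3={q}: !G(p)=True G(p)=False p=False
s_4={r,s}: !G(p)=True G(p)=False p=False
s_5={r}: !G(p)=True G(p)=False p=False
G(!G(p)) holds globally = True
No violation — formula holds at every position.

Answer: none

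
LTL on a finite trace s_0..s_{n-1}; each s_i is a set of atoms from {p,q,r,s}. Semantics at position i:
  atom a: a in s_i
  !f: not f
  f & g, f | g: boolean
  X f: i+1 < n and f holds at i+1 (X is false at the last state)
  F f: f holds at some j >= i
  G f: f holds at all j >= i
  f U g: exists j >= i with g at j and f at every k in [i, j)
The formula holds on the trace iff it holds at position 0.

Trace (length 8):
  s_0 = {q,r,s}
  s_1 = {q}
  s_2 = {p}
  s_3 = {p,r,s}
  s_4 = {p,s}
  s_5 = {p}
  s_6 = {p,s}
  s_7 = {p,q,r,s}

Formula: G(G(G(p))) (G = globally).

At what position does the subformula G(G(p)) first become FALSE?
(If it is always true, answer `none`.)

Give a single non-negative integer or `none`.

s_0={q,r,s}: G(G(p))=False G(p)=False p=False
s_1={q}: G(G(p))=False G(p)=False p=False
s_2={p}: G(G(p))=True G(p)=True p=True
s_3={p,r,s}: G(G(p))=True G(p)=True p=True
s_4={p,s}: G(G(p))=True G(p)=True p=True
s_5={p}: G(G(p))=True G(p)=True p=True
s_6={p,s}: G(G(p))=True G(p)=True p=True
s_7={p,q,r,s}: G(G(p))=True G(p)=True p=True
G(G(G(p))) holds globally = False
First violation at position 0.

Answer: 0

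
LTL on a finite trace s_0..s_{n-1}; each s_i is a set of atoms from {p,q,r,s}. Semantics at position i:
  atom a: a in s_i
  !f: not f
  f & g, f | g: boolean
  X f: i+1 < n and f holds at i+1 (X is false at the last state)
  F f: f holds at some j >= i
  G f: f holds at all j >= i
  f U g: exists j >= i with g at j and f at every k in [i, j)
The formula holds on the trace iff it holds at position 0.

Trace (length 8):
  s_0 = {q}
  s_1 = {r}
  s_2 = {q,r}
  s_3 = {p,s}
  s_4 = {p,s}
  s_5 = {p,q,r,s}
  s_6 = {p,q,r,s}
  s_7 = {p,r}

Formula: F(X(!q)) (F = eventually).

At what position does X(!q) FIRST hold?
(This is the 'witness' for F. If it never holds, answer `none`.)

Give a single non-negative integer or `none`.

Answer: 0

Derivation:
s_0={q}: X(!q)=True !q=False q=True
s_1={r}: X(!q)=False !q=True q=False
s_2={q,r}: X(!q)=True !q=False q=True
s_3={p,s}: X(!q)=True !q=True q=False
s_4={p,s}: X(!q)=False !q=True q=False
s_5={p,q,r,s}: X(!q)=False !q=False q=True
s_6={p,q,r,s}: X(!q)=True !q=False q=True
s_7={p,r}: X(!q)=False !q=True q=False
F(X(!q)) holds; first witness at position 0.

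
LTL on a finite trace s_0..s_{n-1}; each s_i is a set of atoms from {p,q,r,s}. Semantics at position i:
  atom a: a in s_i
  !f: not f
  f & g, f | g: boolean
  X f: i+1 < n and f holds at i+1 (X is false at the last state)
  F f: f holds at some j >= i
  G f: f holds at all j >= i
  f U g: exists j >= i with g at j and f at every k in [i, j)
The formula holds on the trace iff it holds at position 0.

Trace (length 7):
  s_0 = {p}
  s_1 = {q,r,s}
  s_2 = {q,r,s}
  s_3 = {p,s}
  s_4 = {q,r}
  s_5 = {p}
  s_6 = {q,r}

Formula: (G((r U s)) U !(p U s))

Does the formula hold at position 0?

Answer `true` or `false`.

s_0={p}: (G((r U s)) U !(p U s))=False G((r U s))=False (r U s)=False r=False s=False !(p U s)=False (p U s)=True p=True
s_1={q,r,s}: (G((r U s)) U !(p U s))=False G((r U s))=False (r U s)=True r=True s=True !(p U s)=False (p U s)=True p=False
s_2={q,r,s}: (G((r U s)) U !(p U s))=False G((r U s))=False (r U s)=True r=True s=True !(p U s)=False (p U s)=True p=False
s_3={p,s}: (G((r U s)) U !(p U s))=False G((r U s))=False (r U s)=True r=False s=True !(p U s)=False (p U s)=True p=True
s_4={q,r}: (G((r U s)) U !(p U s))=True G((r U s))=False (r U s)=False r=True s=False !(p U s)=True (p U s)=False p=False
s_5={p}: (G((r U s)) U !(p U s))=True G((r U s))=False (r U s)=False r=False s=False !(p U s)=True (p U s)=False p=True
s_6={q,r}: (G((r U s)) U !(p U s))=True G((r U s))=False (r U s)=False r=True s=False !(p U s)=True (p U s)=False p=False

Answer: false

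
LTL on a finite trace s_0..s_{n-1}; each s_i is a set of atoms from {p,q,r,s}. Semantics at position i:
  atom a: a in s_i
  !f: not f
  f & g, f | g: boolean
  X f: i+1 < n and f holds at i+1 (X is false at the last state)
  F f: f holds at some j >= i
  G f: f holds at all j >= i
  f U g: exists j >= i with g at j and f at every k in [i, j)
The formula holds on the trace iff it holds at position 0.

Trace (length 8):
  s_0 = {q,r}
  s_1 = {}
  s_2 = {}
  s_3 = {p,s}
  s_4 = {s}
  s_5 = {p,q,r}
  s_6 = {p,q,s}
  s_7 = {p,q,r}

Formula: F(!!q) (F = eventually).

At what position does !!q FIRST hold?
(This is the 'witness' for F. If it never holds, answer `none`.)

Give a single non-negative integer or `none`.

Answer: 0

Derivation:
s_0={q,r}: !!q=True !q=False q=True
s_1={}: !!q=False !q=True q=False
s_2={}: !!q=False !q=True q=False
s_3={p,s}: !!q=False !q=True q=False
s_4={s}: !!q=False !q=True q=False
s_5={p,q,r}: !!q=True !q=False q=True
s_6={p,q,s}: !!q=True !q=False q=True
s_7={p,q,r}: !!q=True !q=False q=True
F(!!q) holds; first witness at position 0.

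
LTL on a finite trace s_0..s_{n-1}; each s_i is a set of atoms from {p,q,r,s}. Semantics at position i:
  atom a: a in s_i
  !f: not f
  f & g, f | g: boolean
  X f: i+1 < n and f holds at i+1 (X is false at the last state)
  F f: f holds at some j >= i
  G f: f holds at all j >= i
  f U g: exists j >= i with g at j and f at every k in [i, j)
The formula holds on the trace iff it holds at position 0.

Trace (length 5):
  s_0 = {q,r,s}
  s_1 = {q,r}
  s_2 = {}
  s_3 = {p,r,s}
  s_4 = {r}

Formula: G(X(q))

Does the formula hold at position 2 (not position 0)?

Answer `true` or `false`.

Answer: false

Derivation:
s_0={q,r,s}: G(X(q))=False X(q)=True q=True
s_1={q,r}: G(X(q))=False X(q)=False q=True
s_2={}: G(X(q))=False X(q)=False q=False
s_3={p,r,s}: G(X(q))=False X(q)=False q=False
s_4={r}: G(X(q))=False X(q)=False q=False
Evaluating at position 2: result = False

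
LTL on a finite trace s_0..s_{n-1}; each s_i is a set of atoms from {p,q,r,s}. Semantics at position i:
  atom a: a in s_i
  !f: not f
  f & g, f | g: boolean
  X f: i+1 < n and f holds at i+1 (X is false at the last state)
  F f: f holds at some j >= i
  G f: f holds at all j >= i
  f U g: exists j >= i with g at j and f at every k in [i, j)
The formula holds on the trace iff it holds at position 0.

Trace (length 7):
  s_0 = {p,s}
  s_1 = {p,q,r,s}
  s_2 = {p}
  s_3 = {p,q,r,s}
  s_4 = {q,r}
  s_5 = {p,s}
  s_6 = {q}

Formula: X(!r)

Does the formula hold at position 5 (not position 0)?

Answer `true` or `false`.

Answer: true

Derivation:
s_0={p,s}: X(!r)=False !r=True r=False
s_1={p,q,r,s}: X(!r)=True !r=False r=True
s_2={p}: X(!r)=False !r=True r=False
s_3={p,q,r,s}: X(!r)=False !r=False r=True
s_4={q,r}: X(!r)=True !r=False r=True
s_5={p,s}: X(!r)=True !r=True r=False
s_6={q}: X(!r)=False !r=True r=False
Evaluating at position 5: result = True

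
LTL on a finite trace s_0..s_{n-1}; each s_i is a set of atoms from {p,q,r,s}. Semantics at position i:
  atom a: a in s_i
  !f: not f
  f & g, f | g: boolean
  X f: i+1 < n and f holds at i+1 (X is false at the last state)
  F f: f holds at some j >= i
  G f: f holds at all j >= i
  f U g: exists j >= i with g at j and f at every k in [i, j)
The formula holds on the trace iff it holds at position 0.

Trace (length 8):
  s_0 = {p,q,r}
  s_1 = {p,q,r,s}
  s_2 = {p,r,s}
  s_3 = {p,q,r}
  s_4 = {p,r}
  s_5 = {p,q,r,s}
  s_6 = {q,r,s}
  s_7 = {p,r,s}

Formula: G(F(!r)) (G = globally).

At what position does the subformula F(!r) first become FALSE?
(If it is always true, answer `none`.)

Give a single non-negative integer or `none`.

s_0={p,q,r}: F(!r)=False !r=False r=True
s_1={p,q,r,s}: F(!r)=False !r=False r=True
s_2={p,r,s}: F(!r)=False !r=False r=True
s_3={p,q,r}: F(!r)=False !r=False r=True
s_4={p,r}: F(!r)=False !r=False r=True
s_5={p,q,r,s}: F(!r)=False !r=False r=True
s_6={q,r,s}: F(!r)=False !r=False r=True
s_7={p,r,s}: F(!r)=False !r=False r=True
G(F(!r)) holds globally = False
First violation at position 0.

Answer: 0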